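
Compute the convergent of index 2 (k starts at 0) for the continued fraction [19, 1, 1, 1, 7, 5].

39/2

Using pₖ = aₖpₖ₋₁ + pₖ₋₂, qₖ = aₖqₖ₋₁ + qₖ₋₂ (with p₋₁=1, p₋₂=0, q₋₁=0, q₋₂=1):
  k=0: a=19, p=19, q=1
  k=1: a=1, p=20, q=1
  k=2: a=1, p=39, q=2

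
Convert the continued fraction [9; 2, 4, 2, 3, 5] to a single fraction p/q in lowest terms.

3449/365

Fold from the inside: start with 5/1.
  3 + 1/5 = 16/5
  2 + 5/16 = 37/16
  4 + 16/37 = 164/37
  2 + 37/164 = 365/164
  9 + 164/365 = 3449/365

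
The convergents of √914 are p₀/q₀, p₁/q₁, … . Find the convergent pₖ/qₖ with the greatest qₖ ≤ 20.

393/13

√914 = [30; 4, 3, 3, 4, 60, …] (period length 5).
Convergents:
  p_0/q_0 = 30/1
  p_1/q_1 = 121/4
  p_2/q_2 = 393/13
  p_3/q_3 = 1300/43
q_2 = 13 ≤ 20 < 43 = q_3, so the answer is 393/13.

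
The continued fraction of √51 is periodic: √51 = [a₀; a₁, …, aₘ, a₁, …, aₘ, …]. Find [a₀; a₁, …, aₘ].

a₀ = ⌊√51⌋ = 7.

[7; 7, 14]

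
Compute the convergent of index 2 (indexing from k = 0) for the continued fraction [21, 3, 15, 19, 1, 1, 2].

981/46

Using pₖ = aₖpₖ₋₁ + pₖ₋₂, qₖ = aₖqₖ₋₁ + qₖ₋₂ (with p₋₁=1, p₋₂=0, q₋₁=0, q₋₂=1):
  k=0: a=21, p=21, q=1
  k=1: a=3, p=64, q=3
  k=2: a=15, p=981, q=46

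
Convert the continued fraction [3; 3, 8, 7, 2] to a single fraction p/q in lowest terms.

1265/381

Fold from the inside: start with 2/1.
  7 + 1/2 = 15/2
  8 + 2/15 = 122/15
  3 + 15/122 = 381/122
  3 + 122/381 = 1265/381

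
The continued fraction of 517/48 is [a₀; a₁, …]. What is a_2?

517 = 10·48 + 37   →  a_0 = 10
48 = 1·37 + 11   →  a_1 = 1
37 = 3·11 + 4   →  a_2 = 3

3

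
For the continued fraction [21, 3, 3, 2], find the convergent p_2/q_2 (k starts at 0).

Using pₖ = aₖpₖ₋₁ + pₖ₋₂, qₖ = aₖqₖ₋₁ + qₖ₋₂ (with p₋₁=1, p₋₂=0, q₋₁=0, q₋₂=1):
  k=0: a=21, p=21, q=1
  k=1: a=3, p=64, q=3
  k=2: a=3, p=213, q=10

213/10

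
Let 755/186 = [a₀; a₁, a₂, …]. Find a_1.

16

755 = 4·186 + 11   →  a_0 = 4
186 = 16·11 + 10   →  a_1 = 16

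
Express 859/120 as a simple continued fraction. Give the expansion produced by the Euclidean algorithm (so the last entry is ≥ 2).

[7; 6, 3, 6]

859 = 7×120 + 19
120 = 6×19 + 6
19 = 3×6 + 1
6 = 6×1 + 0  (stop)
So 859/120 = [7; 6, 3, 6].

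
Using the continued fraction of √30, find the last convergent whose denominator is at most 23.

115/21

√30 = [5; 2, 10, …] (period length 2).
Convergents:
  p_0/q_0 = 5/1
  p_1/q_1 = 11/2
  p_2/q_2 = 115/21
  p_3/q_3 = 241/44
q_2 = 21 ≤ 23 < 44 = q_3, so the answer is 115/21.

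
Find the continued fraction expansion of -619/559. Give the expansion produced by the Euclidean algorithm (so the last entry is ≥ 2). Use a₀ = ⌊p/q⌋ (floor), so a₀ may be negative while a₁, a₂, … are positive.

-619 = -2*559 + 499
559 = 1*499 + 60
499 = 8*60 + 19
60 = 3*19 + 3
19 = 6*3 + 1
3 = 3*1 + 0  (stop)
So -619/559 = [-2; 1, 8, 3, 6, 3].

[-2; 1, 8, 3, 6, 3]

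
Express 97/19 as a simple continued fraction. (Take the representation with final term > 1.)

97 = 5·19 + 2
19 = 9·2 + 1
2 = 2·1 + 0  (stop)
So 97/19 = [5; 9, 2].

[5; 9, 2]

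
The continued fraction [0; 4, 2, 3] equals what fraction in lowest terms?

Using pₖ = aₖpₖ₋₁ + pₖ₋₂ and qₖ = aₖqₖ₋₁ + qₖ₋₂:
  k=0: a=0, p=0, q=1
  k=1: a=4, p=1, q=4
  k=2: a=2, p=2, q=9
  k=3: a=3, p=7, q=31

7/31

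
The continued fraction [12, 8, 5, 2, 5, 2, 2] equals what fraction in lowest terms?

Using pₖ = aₖpₖ₋₁ + pₖ₋₂ and qₖ = aₖqₖ₋₁ + qₖ₋₂:
  k=0: a=12, p=12, q=1
  k=1: a=8, p=97, q=8
  k=2: a=5, p=497, q=41
  k=3: a=2, p=1091, q=90
  k=4: a=5, p=5952, q=491
  k=5: a=2, p=12995, q=1072
  k=6: a=2, p=31942, q=2635

31942/2635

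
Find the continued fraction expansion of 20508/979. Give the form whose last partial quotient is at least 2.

[20; 1, 18, 5, 10]

20508 = 20*979 + 928
979 = 1*928 + 51
928 = 18*51 + 10
51 = 5*10 + 1
10 = 10*1 + 0  (stop)
So 20508/979 = [20; 1, 18, 5, 10].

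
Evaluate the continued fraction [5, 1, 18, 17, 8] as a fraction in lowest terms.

15529/2611

Using pₖ = aₖpₖ₋₁ + pₖ₋₂ and qₖ = aₖqₖ₋₁ + qₖ₋₂:
  k=0: a=5, p=5, q=1
  k=1: a=1, p=6, q=1
  k=2: a=18, p=113, q=19
  k=3: a=17, p=1927, q=324
  k=4: a=8, p=15529, q=2611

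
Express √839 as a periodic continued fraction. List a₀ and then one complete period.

[28; 1, 27, 1, 56]

a₀ = ⌊√839⌋ = 28.
With m₀=0, d₀=1 and mₖ₊₁ = dₖaₖ − mₖ, dₖ₊₁ = (n − mₖ₊₁²)/dₖ, aₖ₊₁ = ⌊(a₀+mₖ₊₁)/dₖ₊₁⌋:
  k=1: m=28, d=55, a=1
  k=2: m=27, d=2, a=27
  k=3: m=27, d=55, a=1
  k=4: m=28, d=1, a=56
d=1 and a=2a₀=56 at k=4, so the next step gives (m, d) = (28, 55) again — its k=1 value — and the period has length 4.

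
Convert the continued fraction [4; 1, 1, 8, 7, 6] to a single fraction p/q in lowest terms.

3365/743

Fold from the inside: start with 6/1.
  7 + 1/6 = 43/6
  8 + 6/43 = 350/43
  1 + 43/350 = 393/350
  1 + 350/393 = 743/393
  4 + 393/743 = 3365/743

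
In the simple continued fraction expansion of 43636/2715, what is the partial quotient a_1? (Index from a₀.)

13

43636 = 16·2715 + 196   →  a_0 = 16
2715 = 13·196 + 167   →  a_1 = 13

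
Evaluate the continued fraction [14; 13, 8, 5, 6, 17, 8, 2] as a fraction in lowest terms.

13781297/979049

Using pₖ = aₖpₖ₋₁ + pₖ₋₂ and qₖ = aₖqₖ₋₁ + qₖ₋₂:
  k=0: a=14, p=14, q=1
  k=1: a=13, p=183, q=13
  k=2: a=8, p=1478, q=105
  k=3: a=5, p=7573, q=538
  k=4: a=6, p=46916, q=3333
  k=5: a=17, p=805145, q=57199
  k=6: a=8, p=6488076, q=460925
  k=7: a=2, p=13781297, q=979049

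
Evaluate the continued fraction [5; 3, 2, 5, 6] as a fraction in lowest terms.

Using pₖ = aₖpₖ₋₁ + pₖ₋₂ and qₖ = aₖqₖ₋₁ + qₖ₋₂:
  k=0: a=5, p=5, q=1
  k=1: a=3, p=16, q=3
  k=2: a=2, p=37, q=7
  k=3: a=5, p=201, q=38
  k=4: a=6, p=1243, q=235

1243/235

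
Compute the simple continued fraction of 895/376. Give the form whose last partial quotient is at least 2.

[2; 2, 1, 1, 1, 2, 3, 5]

895 = 2·376 + 143
376 = 2·143 + 90
143 = 1·90 + 53
90 = 1·53 + 37
53 = 1·37 + 16
37 = 2·16 + 5
16 = 3·5 + 1
5 = 5·1 + 0  (stop)
So 895/376 = [2; 2, 1, 1, 1, 2, 3, 5].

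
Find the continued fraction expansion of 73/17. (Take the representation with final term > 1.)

[4; 3, 2, 2]

73 = 4·17 + 5
17 = 3·5 + 2
5 = 2·2 + 1
2 = 2·1 + 0  (stop)
So 73/17 = [4; 3, 2, 2].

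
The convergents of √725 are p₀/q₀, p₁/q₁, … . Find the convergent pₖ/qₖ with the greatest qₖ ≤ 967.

√725 = [26; 1, 12, 2, 12, 1, 52, …] (period length 6).
Convergents:
  p_0/q_0 = 26/1
  p_1/q_1 = 27/1
  p_2/q_2 = 350/13
  p_3/q_3 = 727/27
  p_4/q_4 = 9074/337
  p_5/q_5 = 9801/364
  p_6/q_6 = 518726/19265
q_5 = 364 ≤ 967 < 19265 = q_6, so the answer is 9801/364.

9801/364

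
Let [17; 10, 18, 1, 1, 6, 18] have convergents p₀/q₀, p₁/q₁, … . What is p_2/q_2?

Using pₖ = aₖpₖ₋₁ + pₖ₋₂, qₖ = aₖqₖ₋₁ + qₖ₋₂ (with p₋₁=1, p₋₂=0, q₋₁=0, q₋₂=1):
  k=0: a=17, p=17, q=1
  k=1: a=10, p=171, q=10
  k=2: a=18, p=3095, q=181

3095/181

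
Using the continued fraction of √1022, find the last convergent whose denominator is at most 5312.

65440/2047

√1022 = [31; 1, 30, 1, 62, …] (period length 4).
Convergents:
  p_0/q_0 = 31/1
  p_1/q_1 = 32/1
  p_2/q_2 = 991/31
  p_3/q_3 = 1023/32
  p_4/q_4 = 64417/2015
  p_5/q_5 = 65440/2047
  p_6/q_6 = 2027617/63425
q_5 = 2047 ≤ 5312 < 63425 = q_6, so the answer is 65440/2047.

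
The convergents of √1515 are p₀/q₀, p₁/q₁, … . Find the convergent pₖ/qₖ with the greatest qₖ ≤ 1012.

√1515 = [38; 1, 11, 1, 76, …] (period length 4).
Convergents:
  p_0/q_0 = 38/1
  p_1/q_1 = 39/1
  p_2/q_2 = 467/12
  p_3/q_3 = 506/13
  p_4/q_4 = 38923/1000
  p_5/q_5 = 39429/1013
q_4 = 1000 ≤ 1012 < 1013 = q_5, so the answer is 38923/1000.

38923/1000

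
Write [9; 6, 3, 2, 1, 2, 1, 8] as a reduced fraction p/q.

Using pₖ = aₖpₖ₋₁ + pₖ₋₂ and qₖ = aₖqₖ₋₁ + qₖ₋₂:
  k=0: a=9, p=9, q=1
  k=1: a=6, p=55, q=6
  k=2: a=3, p=174, q=19
  k=3: a=2, p=403, q=44
  k=4: a=1, p=577, q=63
  k=5: a=2, p=1557, q=170
  k=6: a=1, p=2134, q=233
  k=7: a=8, p=18629, q=2034

18629/2034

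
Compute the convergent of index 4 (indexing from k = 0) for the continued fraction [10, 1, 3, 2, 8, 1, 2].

819/76

Using pₖ = aₖpₖ₋₁ + pₖ₋₂, qₖ = aₖqₖ₋₁ + qₖ₋₂ (with p₋₁=1, p₋₂=0, q₋₁=0, q₋₂=1):
  k=0: a=10, p=10, q=1
  k=1: a=1, p=11, q=1
  k=2: a=3, p=43, q=4
  k=3: a=2, p=97, q=9
  k=4: a=8, p=819, q=76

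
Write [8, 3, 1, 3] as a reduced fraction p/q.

124/15

Fold from the inside: start with 3/1.
  1 + 1/3 = 4/3
  3 + 3/4 = 15/4
  8 + 4/15 = 124/15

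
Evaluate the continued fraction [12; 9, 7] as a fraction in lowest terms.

775/64

Fold from the inside: start with 7/1.
  9 + 1/7 = 64/7
  12 + 7/64 = 775/64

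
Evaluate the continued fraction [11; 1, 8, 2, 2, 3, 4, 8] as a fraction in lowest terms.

67271/5656

Using pₖ = aₖpₖ₋₁ + pₖ₋₂ and qₖ = aₖqₖ₋₁ + qₖ₋₂:
  k=0: a=11, p=11, q=1
  k=1: a=1, p=12, q=1
  k=2: a=8, p=107, q=9
  k=3: a=2, p=226, q=19
  k=4: a=2, p=559, q=47
  k=5: a=3, p=1903, q=160
  k=6: a=4, p=8171, q=687
  k=7: a=8, p=67271, q=5656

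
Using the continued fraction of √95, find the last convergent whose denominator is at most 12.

√95 = [9; 1, 2, 1, 18, …] (period length 4).
Convergents:
  p_0/q_0 = 9/1
  p_1/q_1 = 10/1
  p_2/q_2 = 29/3
  p_3/q_3 = 39/4
  p_4/q_4 = 731/75
q_3 = 4 ≤ 12 < 75 = q_4, so the answer is 39/4.

39/4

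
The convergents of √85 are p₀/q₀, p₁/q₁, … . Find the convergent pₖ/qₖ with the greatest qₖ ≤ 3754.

27926/3029

√85 = [9; 4, 1, 1, 4, 18, …] (period length 5).
Convergents:
  p_0/q_0 = 9/1
  p_1/q_1 = 37/4
  p_2/q_2 = 46/5
  p_3/q_3 = 83/9
  p_4/q_4 = 378/41
  p_5/q_5 = 6887/747
  p_6/q_6 = 27926/3029
  p_7/q_7 = 34813/3776
q_6 = 3029 ≤ 3754 < 3776 = q_7, so the answer is 27926/3029.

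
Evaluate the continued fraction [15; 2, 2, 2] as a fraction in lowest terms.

185/12

Using pₖ = aₖpₖ₋₁ + pₖ₋₂ and qₖ = aₖqₖ₋₁ + qₖ₋₂:
  k=0: a=15, p=15, q=1
  k=1: a=2, p=31, q=2
  k=2: a=2, p=77, q=5
  k=3: a=2, p=185, q=12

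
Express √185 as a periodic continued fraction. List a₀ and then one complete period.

[13; 1, 1, 1, 1, 26]

a₀ = ⌊√185⌋ = 13.
With m₀=0, d₀=1 and mₖ₊₁ = dₖaₖ − mₖ, dₖ₊₁ = (n − mₖ₊₁²)/dₖ, aₖ₊₁ = ⌊(a₀+mₖ₊₁)/dₖ₊₁⌋:
  k=1: m=13, d=16, a=1
  k=2: m=3, d=11, a=1
  k=3: m=8, d=11, a=1
  k=4: m=3, d=16, a=1
  k=5: m=13, d=1, a=26
d=1 and a=2a₀=26 at k=5, so the next step gives (m, d) = (13, 16) again — its k=1 value — and the period has length 5.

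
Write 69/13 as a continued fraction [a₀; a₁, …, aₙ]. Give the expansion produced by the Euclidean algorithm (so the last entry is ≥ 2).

[5; 3, 4]

69 = 5·13 + 4
13 = 3·4 + 1
4 = 4·1 + 0  (stop)
So 69/13 = [5; 3, 4].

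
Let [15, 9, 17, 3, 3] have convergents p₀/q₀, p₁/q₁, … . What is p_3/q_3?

Using pₖ = aₖpₖ₋₁ + pₖ₋₂, qₖ = aₖqₖ₋₁ + qₖ₋₂ (with p₋₁=1, p₋₂=0, q₋₁=0, q₋₂=1):
  k=0: a=15, p=15, q=1
  k=1: a=9, p=136, q=9
  k=2: a=17, p=2327, q=154
  k=3: a=3, p=7117, q=471

7117/471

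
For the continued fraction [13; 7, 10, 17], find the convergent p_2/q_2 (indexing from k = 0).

Using pₖ = aₖpₖ₋₁ + pₖ₋₂, qₖ = aₖqₖ₋₁ + qₖ₋₂ (with p₋₁=1, p₋₂=0, q₋₁=0, q₋₂=1):
  k=0: a=13, p=13, q=1
  k=1: a=7, p=92, q=7
  k=2: a=10, p=933, q=71

933/71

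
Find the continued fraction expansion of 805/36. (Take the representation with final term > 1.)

805 = 22×36 + 13
36 = 2×13 + 10
13 = 1×10 + 3
10 = 3×3 + 1
3 = 3×1 + 0  (stop)
So 805/36 = [22; 2, 1, 3, 3].

[22; 2, 1, 3, 3]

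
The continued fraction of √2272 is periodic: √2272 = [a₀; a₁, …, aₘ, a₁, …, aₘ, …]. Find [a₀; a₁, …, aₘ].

a₀ = ⌊√2272⌋ = 47.
With m₀=0, d₀=1 and mₖ₊₁ = dₖaₖ − mₖ, dₖ₊₁ = (n − mₖ₊₁²)/dₖ, aₖ₊₁ = ⌊(a₀+mₖ₊₁)/dₖ₊₁⌋:
  k=1: m=47, d=63, a=1
  k=2: m=16, d=32, a=1
  k=3: m=16, d=63, a=1
  k=4: m=47, d=1, a=94
d=1 and a=2a₀=94 at k=4, so the next step gives (m, d) = (47, 63) again — its k=1 value — and the period has length 4.

[47; 1, 1, 1, 94]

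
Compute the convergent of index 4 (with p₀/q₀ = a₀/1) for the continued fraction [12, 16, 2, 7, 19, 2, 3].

56999/4726

Using pₖ = aₖpₖ₋₁ + pₖ₋₂, qₖ = aₖqₖ₋₁ + qₖ₋₂ (with p₋₁=1, p₋₂=0, q₋₁=0, q₋₂=1):
  k=0: a=12, p=12, q=1
  k=1: a=16, p=193, q=16
  k=2: a=2, p=398, q=33
  k=3: a=7, p=2979, q=247
  k=4: a=19, p=56999, q=4726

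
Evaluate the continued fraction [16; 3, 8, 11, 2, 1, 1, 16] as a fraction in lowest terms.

Using pₖ = aₖpₖ₋₁ + pₖ₋₂ and qₖ = aₖqₖ₋₁ + qₖ₋₂:
  k=0: a=16, p=16, q=1
  k=1: a=3, p=49, q=3
  k=2: a=8, p=408, q=25
  k=3: a=11, p=4537, q=278
  k=4: a=2, p=9482, q=581
  k=5: a=1, p=14019, q=859
  k=6: a=1, p=23501, q=1440
  k=7: a=16, p=390035, q=23899

390035/23899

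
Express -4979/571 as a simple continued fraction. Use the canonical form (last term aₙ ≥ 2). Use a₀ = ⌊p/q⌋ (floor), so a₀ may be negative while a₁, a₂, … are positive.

-4979 = -9*571 + 160
571 = 3*160 + 91
160 = 1*91 + 69
91 = 1*69 + 22
69 = 3*22 + 3
22 = 7*3 + 1
3 = 3*1 + 0  (stop)
So -4979/571 = [-9; 3, 1, 1, 3, 7, 3].

[-9; 3, 1, 1, 3, 7, 3]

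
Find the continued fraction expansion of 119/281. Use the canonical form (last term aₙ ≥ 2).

[0; 2, 2, 1, 3, 3, 3]

119 = 0·281 + 119
281 = 2·119 + 43
119 = 2·43 + 33
43 = 1·33 + 10
33 = 3·10 + 3
10 = 3·3 + 1
3 = 3·1 + 0  (stop)
So 119/281 = [0; 2, 2, 1, 3, 3, 3].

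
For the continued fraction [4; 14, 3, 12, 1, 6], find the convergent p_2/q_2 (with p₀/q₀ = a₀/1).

Using pₖ = aₖpₖ₋₁ + pₖ₋₂, qₖ = aₖqₖ₋₁ + qₖ₋₂ (with p₋₁=1, p₋₂=0, q₋₁=0, q₋₂=1):
  k=0: a=4, p=4, q=1
  k=1: a=14, p=57, q=14
  k=2: a=3, p=175, q=43

175/43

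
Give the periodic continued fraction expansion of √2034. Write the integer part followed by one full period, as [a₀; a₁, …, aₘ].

a₀ = ⌊√2034⌋ = 45.

[45; 10, 90]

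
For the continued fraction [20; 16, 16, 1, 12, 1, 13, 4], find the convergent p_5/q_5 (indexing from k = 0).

76357/3806

Using pₖ = aₖpₖ₋₁ + pₖ₋₂, qₖ = aₖqₖ₋₁ + qₖ₋₂ (with p₋₁=1, p₋₂=0, q₋₁=0, q₋₂=1):
  k=0: a=20, p=20, q=1
  k=1: a=16, p=321, q=16
  k=2: a=16, p=5156, q=257
  k=3: a=1, p=5477, q=273
  k=4: a=12, p=70880, q=3533
  k=5: a=1, p=76357, q=3806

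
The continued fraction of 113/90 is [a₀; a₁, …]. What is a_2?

1

113 = 1·90 + 23   →  a_0 = 1
90 = 3·23 + 21   →  a_1 = 3
23 = 1·21 + 2   →  a_2 = 1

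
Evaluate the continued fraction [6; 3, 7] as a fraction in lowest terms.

Using pₖ = aₖpₖ₋₁ + pₖ₋₂ and qₖ = aₖqₖ₋₁ + qₖ₋₂:
  k=0: a=6, p=6, q=1
  k=1: a=3, p=19, q=3
  k=2: a=7, p=139, q=22

139/22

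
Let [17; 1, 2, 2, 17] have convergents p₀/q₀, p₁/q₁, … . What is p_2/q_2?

53/3

Using pₖ = aₖpₖ₋₁ + pₖ₋₂, qₖ = aₖqₖ₋₁ + qₖ₋₂ (with p₋₁=1, p₋₂=0, q₋₁=0, q₋₂=1):
  k=0: a=17, p=17, q=1
  k=1: a=1, p=18, q=1
  k=2: a=2, p=53, q=3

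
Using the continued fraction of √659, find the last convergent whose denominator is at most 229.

3979/155

√659 = [25; 1, 2, 25, 2, 1, 50, …] (period length 6).
Convergents:
  p_0/q_0 = 25/1
  p_1/q_1 = 26/1
  p_2/q_2 = 77/3
  p_3/q_3 = 1951/76
  p_4/q_4 = 3979/155
  p_5/q_5 = 5930/231
q_4 = 155 ≤ 229 < 231 = q_5, so the answer is 3979/155.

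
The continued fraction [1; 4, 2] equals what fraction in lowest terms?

Fold from the inside: start with 2/1.
  4 + 1/2 = 9/2
  1 + 2/9 = 11/9

11/9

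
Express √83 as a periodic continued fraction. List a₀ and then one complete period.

a₀ = ⌊√83⌋ = 9.
With m₀=0, d₀=1 and mₖ₊₁ = dₖaₖ − mₖ, dₖ₊₁ = (n − mₖ₊₁²)/dₖ, aₖ₊₁ = ⌊(a₀+mₖ₊₁)/dₖ₊₁⌋:
  k=1: m=9, d=2, a=9
  k=2: m=9, d=1, a=18
d=1 and a=2a₀=18 at k=2, so the next step gives (m, d) = (9, 2) again — its k=1 value — and the period has length 2.

[9; 9, 18]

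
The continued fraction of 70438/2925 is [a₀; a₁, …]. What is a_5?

70438 = 24·2925 + 238   →  a_0 = 24
2925 = 12·238 + 69   →  a_1 = 12
238 = 3·69 + 31   →  a_2 = 3
69 = 2·31 + 7   →  a_3 = 2
31 = 4·7 + 3   →  a_4 = 4
7 = 2·3 + 1   →  a_5 = 2

2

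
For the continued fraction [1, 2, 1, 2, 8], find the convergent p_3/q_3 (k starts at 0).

Using pₖ = aₖpₖ₋₁ + pₖ₋₂, qₖ = aₖqₖ₋₁ + qₖ₋₂ (with p₋₁=1, p₋₂=0, q₋₁=0, q₋₂=1):
  k=0: a=1, p=1, q=1
  k=1: a=2, p=3, q=2
  k=2: a=1, p=4, q=3
  k=3: a=2, p=11, q=8

11/8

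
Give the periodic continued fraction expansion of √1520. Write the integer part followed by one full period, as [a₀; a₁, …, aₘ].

[38; 1, 76]

a₀ = ⌊√1520⌋ = 38.
With m₀=0, d₀=1 and mₖ₊₁ = dₖaₖ − mₖ, dₖ₊₁ = (n − mₖ₊₁²)/dₖ, aₖ₊₁ = ⌊(a₀+mₖ₊₁)/dₖ₊₁⌋:
  k=1: m=38, d=76, a=1
  k=2: m=38, d=1, a=76
d=1 and a=2a₀=76 at k=2, so the next step gives (m, d) = (38, 76) again — its k=1 value — and the period has length 2.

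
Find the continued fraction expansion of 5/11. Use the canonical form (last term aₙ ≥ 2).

5 = 0×11 + 5
11 = 2×5 + 1
5 = 5×1 + 0  (stop)
So 5/11 = [0; 2, 5].

[0; 2, 5]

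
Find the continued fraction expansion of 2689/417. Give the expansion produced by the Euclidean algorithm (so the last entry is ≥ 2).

2689 = 6·417 + 187
417 = 2·187 + 43
187 = 4·43 + 15
43 = 2·15 + 13
15 = 1·13 + 2
13 = 6·2 + 1
2 = 2·1 + 0  (stop)
So 2689/417 = [6; 2, 4, 2, 1, 6, 2].

[6; 2, 4, 2, 1, 6, 2]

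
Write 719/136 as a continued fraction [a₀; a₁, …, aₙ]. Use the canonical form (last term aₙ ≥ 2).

719 = 5×136 + 39
136 = 3×39 + 19
39 = 2×19 + 1
19 = 19×1 + 0  (stop)
So 719/136 = [5; 3, 2, 19].

[5; 3, 2, 19]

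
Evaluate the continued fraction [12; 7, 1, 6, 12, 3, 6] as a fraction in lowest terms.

Fold from the inside: start with 6/1.
  3 + 1/6 = 19/6
  12 + 6/19 = 234/19
  6 + 19/234 = 1423/234
  1 + 234/1423 = 1657/1423
  7 + 1423/1657 = 13022/1657
  12 + 1657/13022 = 157921/13022

157921/13022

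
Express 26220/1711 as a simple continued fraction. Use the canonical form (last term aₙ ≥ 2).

[15; 3, 12, 15, 3]

26220 = 15*1711 + 555
1711 = 3*555 + 46
555 = 12*46 + 3
46 = 15*3 + 1
3 = 3*1 + 0  (stop)
So 26220/1711 = [15; 3, 12, 15, 3].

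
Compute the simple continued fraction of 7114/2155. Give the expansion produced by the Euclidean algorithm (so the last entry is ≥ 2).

[3; 3, 3, 8, 3, 8]

7114 = 3×2155 + 649
2155 = 3×649 + 208
649 = 3×208 + 25
208 = 8×25 + 8
25 = 3×8 + 1
8 = 8×1 + 0  (stop)
So 7114/2155 = [3; 3, 3, 8, 3, 8].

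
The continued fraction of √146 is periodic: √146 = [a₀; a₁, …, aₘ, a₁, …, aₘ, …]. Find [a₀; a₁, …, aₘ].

[12; 12, 24]

a₀ = ⌊√146⌋ = 12.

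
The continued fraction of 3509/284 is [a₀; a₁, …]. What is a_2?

3509 = 12·284 + 101   →  a_0 = 12
284 = 2·101 + 82   →  a_1 = 2
101 = 1·82 + 19   →  a_2 = 1

1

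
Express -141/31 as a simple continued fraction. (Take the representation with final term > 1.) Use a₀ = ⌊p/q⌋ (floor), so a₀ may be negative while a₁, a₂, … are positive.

-141 = -5*31 + 14
31 = 2*14 + 3
14 = 4*3 + 2
3 = 1*2 + 1
2 = 2*1 + 0  (stop)
So -141/31 = [-5; 2, 4, 1, 2].

[-5; 2, 4, 1, 2]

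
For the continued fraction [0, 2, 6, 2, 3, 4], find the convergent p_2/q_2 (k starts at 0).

6/13

Using pₖ = aₖpₖ₋₁ + pₖ₋₂, qₖ = aₖqₖ₋₁ + qₖ₋₂ (with p₋₁=1, p₋₂=0, q₋₁=0, q₋₂=1):
  k=0: a=0, p=0, q=1
  k=1: a=2, p=1, q=2
  k=2: a=6, p=6, q=13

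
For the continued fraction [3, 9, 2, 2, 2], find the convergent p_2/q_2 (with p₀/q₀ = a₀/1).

59/19

Using pₖ = aₖpₖ₋₁ + pₖ₋₂, qₖ = aₖqₖ₋₁ + qₖ₋₂ (with p₋₁=1, p₋₂=0, q₋₁=0, q₋₂=1):
  k=0: a=3, p=3, q=1
  k=1: a=9, p=28, q=9
  k=2: a=2, p=59, q=19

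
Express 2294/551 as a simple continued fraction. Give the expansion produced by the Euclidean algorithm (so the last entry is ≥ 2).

[4; 6, 8, 5, 2]

2294 = 4*551 + 90
551 = 6*90 + 11
90 = 8*11 + 2
11 = 5*2 + 1
2 = 2*1 + 0  (stop)
So 2294/551 = [4; 6, 8, 5, 2].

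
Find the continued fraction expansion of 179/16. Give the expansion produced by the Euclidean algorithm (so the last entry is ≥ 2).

179 = 11*16 + 3
16 = 5*3 + 1
3 = 3*1 + 0  (stop)
So 179/16 = [11; 5, 3].

[11; 5, 3]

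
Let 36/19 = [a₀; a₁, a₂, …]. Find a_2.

8

36 = 1·19 + 17   →  a_0 = 1
19 = 1·17 + 2   →  a_1 = 1
17 = 8·2 + 1   →  a_2 = 8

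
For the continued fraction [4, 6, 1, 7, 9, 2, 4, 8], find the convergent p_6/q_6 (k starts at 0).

Using pₖ = aₖpₖ₋₁ + pₖ₋₂, qₖ = aₖqₖ₋₁ + qₖ₋₂ (with p₋₁=1, p₋₂=0, q₋₁=0, q₋₂=1):
  k=0: a=4, p=4, q=1
  k=1: a=6, p=25, q=6
  k=2: a=1, p=29, q=7
  k=3: a=7, p=228, q=55
  k=4: a=9, p=2081, q=502
  k=5: a=2, p=4390, q=1059
  k=6: a=4, p=19641, q=4738

19641/4738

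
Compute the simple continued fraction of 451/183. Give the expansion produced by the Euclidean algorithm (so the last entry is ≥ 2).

451 = 2·183 + 85
183 = 2·85 + 13
85 = 6·13 + 7
13 = 1·7 + 6
7 = 1·6 + 1
6 = 6·1 + 0  (stop)
So 451/183 = [2; 2, 6, 1, 1, 6].

[2; 2, 6, 1, 1, 6]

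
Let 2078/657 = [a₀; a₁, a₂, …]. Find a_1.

2078 = 3·657 + 107   →  a_0 = 3
657 = 6·107 + 15   →  a_1 = 6

6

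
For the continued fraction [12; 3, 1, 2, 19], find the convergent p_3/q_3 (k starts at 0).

Using pₖ = aₖpₖ₋₁ + pₖ₋₂, qₖ = aₖqₖ₋₁ + qₖ₋₂ (with p₋₁=1, p₋₂=0, q₋₁=0, q₋₂=1):
  k=0: a=12, p=12, q=1
  k=1: a=3, p=37, q=3
  k=2: a=1, p=49, q=4
  k=3: a=2, p=135, q=11

135/11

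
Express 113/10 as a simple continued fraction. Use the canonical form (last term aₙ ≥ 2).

113 = 11×10 + 3
10 = 3×3 + 1
3 = 3×1 + 0  (stop)
So 113/10 = [11; 3, 3].

[11; 3, 3]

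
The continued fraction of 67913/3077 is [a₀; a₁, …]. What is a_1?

14

67913 = 22·3077 + 219   →  a_0 = 22
3077 = 14·219 + 11   →  a_1 = 14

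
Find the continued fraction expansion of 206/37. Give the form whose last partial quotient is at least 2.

[5; 1, 1, 3, 5]

206 = 5*37 + 21
37 = 1*21 + 16
21 = 1*16 + 5
16 = 3*5 + 1
5 = 5*1 + 0  (stop)
So 206/37 = [5; 1, 1, 3, 5].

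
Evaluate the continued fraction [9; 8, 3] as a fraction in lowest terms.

Fold from the inside: start with 3/1.
  8 + 1/3 = 25/3
  9 + 3/25 = 228/25

228/25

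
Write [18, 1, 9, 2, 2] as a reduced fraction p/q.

Fold from the inside: start with 2/1.
  2 + 1/2 = 5/2
  9 + 2/5 = 47/5
  1 + 5/47 = 52/47
  18 + 47/52 = 983/52

983/52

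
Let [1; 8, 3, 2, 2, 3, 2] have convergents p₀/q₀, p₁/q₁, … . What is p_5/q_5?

Using pₖ = aₖpₖ₋₁ + pₖ₋₂, qₖ = aₖqₖ₋₁ + qₖ₋₂ (with p₋₁=1, p₋₂=0, q₋₁=0, q₋₂=1):
  k=0: a=1, p=1, q=1
  k=1: a=8, p=9, q=8
  k=2: a=3, p=28, q=25
  k=3: a=2, p=65, q=58
  k=4: a=2, p=158, q=141
  k=5: a=3, p=539, q=481

539/481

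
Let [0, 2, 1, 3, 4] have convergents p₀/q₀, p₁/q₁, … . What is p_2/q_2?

Using pₖ = aₖpₖ₋₁ + pₖ₋₂, qₖ = aₖqₖ₋₁ + qₖ₋₂ (with p₋₁=1, p₋₂=0, q₋₁=0, q₋₂=1):
  k=0: a=0, p=0, q=1
  k=1: a=2, p=1, q=2
  k=2: a=1, p=1, q=3

1/3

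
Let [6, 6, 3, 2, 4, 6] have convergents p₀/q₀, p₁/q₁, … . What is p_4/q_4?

1201/195

Using pₖ = aₖpₖ₋₁ + pₖ₋₂, qₖ = aₖqₖ₋₁ + qₖ₋₂ (with p₋₁=1, p₋₂=0, q₋₁=0, q₋₂=1):
  k=0: a=6, p=6, q=1
  k=1: a=6, p=37, q=6
  k=2: a=3, p=117, q=19
  k=3: a=2, p=271, q=44
  k=4: a=4, p=1201, q=195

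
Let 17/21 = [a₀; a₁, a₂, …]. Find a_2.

17 = 0·21 + 17   →  a_0 = 0
21 = 1·17 + 4   →  a_1 = 1
17 = 4·4 + 1   →  a_2 = 4

4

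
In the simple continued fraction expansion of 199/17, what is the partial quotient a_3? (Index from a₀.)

2

199 = 11·17 + 12   →  a_0 = 11
17 = 1·12 + 5   →  a_1 = 1
12 = 2·5 + 2   →  a_2 = 2
5 = 2·2 + 1   →  a_3 = 2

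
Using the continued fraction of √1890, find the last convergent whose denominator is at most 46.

826/19

√1890 = [43; 2, 9, 6, 9, 2, 86, …] (period length 6).
Convergents:
  p_0/q_0 = 43/1
  p_1/q_1 = 87/2
  p_2/q_2 = 826/19
  p_3/q_3 = 5043/116
q_2 = 19 ≤ 46 < 116 = q_3, so the answer is 826/19.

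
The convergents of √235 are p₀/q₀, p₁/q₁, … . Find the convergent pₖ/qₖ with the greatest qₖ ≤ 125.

√235 = [15; 3, 30, …] (period length 2).
Convergents:
  p_0/q_0 = 15/1
  p_1/q_1 = 46/3
  p_2/q_2 = 1395/91
  p_3/q_3 = 4231/276
q_2 = 91 ≤ 125 < 276 = q_3, so the answer is 1395/91.

1395/91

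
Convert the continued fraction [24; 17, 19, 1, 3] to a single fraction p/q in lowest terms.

Fold from the inside: start with 3/1.
  1 + 1/3 = 4/3
  19 + 3/4 = 79/4
  17 + 4/79 = 1347/79
  24 + 79/1347 = 32407/1347

32407/1347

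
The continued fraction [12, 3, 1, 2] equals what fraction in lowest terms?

Fold from the inside: start with 2/1.
  1 + 1/2 = 3/2
  3 + 2/3 = 11/3
  12 + 3/11 = 135/11

135/11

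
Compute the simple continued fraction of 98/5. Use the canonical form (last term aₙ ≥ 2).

[19; 1, 1, 2]

98 = 19×5 + 3
5 = 1×3 + 2
3 = 1×2 + 1
2 = 2×1 + 0  (stop)
So 98/5 = [19; 1, 1, 2].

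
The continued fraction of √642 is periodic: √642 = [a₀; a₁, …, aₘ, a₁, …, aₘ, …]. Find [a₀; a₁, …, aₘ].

[25; 2, 1, 24, 1, 2, 50]

a₀ = ⌊√642⌋ = 25.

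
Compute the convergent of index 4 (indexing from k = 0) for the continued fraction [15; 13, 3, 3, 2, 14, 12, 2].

4613/306

Using pₖ = aₖpₖ₋₁ + pₖ₋₂, qₖ = aₖqₖ₋₁ + qₖ₋₂ (with p₋₁=1, p₋₂=0, q₋₁=0, q₋₂=1):
  k=0: a=15, p=15, q=1
  k=1: a=13, p=196, q=13
  k=2: a=3, p=603, q=40
  k=3: a=3, p=2005, q=133
  k=4: a=2, p=4613, q=306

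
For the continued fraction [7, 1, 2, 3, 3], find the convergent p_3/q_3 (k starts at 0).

77/10

Using pₖ = aₖpₖ₋₁ + pₖ₋₂, qₖ = aₖqₖ₋₁ + qₖ₋₂ (with p₋₁=1, p₋₂=0, q₋₁=0, q₋₂=1):
  k=0: a=7, p=7, q=1
  k=1: a=1, p=8, q=1
  k=2: a=2, p=23, q=3
  k=3: a=3, p=77, q=10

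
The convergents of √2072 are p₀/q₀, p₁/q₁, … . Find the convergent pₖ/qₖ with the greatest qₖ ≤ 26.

1138/25

√2072 = [45; 1, 1, 12, 1, 1, 90, …] (period length 6).
Convergents:
  p_0/q_0 = 45/1
  p_1/q_1 = 46/1
  p_2/q_2 = 91/2
  p_3/q_3 = 1138/25
  p_4/q_4 = 1229/27
q_3 = 25 ≤ 26 < 27 = q_4, so the answer is 1138/25.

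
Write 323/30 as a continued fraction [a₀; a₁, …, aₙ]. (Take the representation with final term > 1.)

323 = 10*30 + 23
30 = 1*23 + 7
23 = 3*7 + 2
7 = 3*2 + 1
2 = 2*1 + 0  (stop)
So 323/30 = [10; 1, 3, 3, 2].

[10; 1, 3, 3, 2]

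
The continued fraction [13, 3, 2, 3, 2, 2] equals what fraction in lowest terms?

1781/134

Using pₖ = aₖpₖ₋₁ + pₖ₋₂ and qₖ = aₖqₖ₋₁ + qₖ₋₂:
  k=0: a=13, p=13, q=1
  k=1: a=3, p=40, q=3
  k=2: a=2, p=93, q=7
  k=3: a=3, p=319, q=24
  k=4: a=2, p=731, q=55
  k=5: a=2, p=1781, q=134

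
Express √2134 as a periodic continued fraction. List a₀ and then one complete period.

a₀ = ⌊√2134⌋ = 46.
With m₀=0, d₀=1 and mₖ₊₁ = dₖaₖ − mₖ, dₖ₊₁ = (n − mₖ₊₁²)/dₖ, aₖ₊₁ = ⌊(a₀+mₖ₊₁)/dₖ₊₁⌋:
  k=1: m=46, d=18, a=5
  k=2: m=44, d=11, a=8
  k=3: m=44, d=18, a=5
  k=4: m=46, d=1, a=92
d=1 and a=2a₀=92 at k=4, so the next step gives (m, d) = (46, 18) again — its k=1 value — and the period has length 4.

[46; 5, 8, 5, 92]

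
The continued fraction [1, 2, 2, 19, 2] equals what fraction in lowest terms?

Using pₖ = aₖpₖ₋₁ + pₖ₋₂ and qₖ = aₖqₖ₋₁ + qₖ₋₂:
  k=0: a=1, p=1, q=1
  k=1: a=2, p=3, q=2
  k=2: a=2, p=7, q=5
  k=3: a=19, p=136, q=97
  k=4: a=2, p=279, q=199

279/199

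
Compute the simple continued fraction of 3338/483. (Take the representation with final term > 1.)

3338 = 6×483 + 440
483 = 1×440 + 43
440 = 10×43 + 10
43 = 4×10 + 3
10 = 3×3 + 1
3 = 3×1 + 0  (stop)
So 3338/483 = [6; 1, 10, 4, 3, 3].

[6; 1, 10, 4, 3, 3]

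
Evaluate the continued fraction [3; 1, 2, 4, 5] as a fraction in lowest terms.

251/68

Using pₖ = aₖpₖ₋₁ + pₖ₋₂ and qₖ = aₖqₖ₋₁ + qₖ₋₂:
  k=0: a=3, p=3, q=1
  k=1: a=1, p=4, q=1
  k=2: a=2, p=11, q=3
  k=3: a=4, p=48, q=13
  k=4: a=5, p=251, q=68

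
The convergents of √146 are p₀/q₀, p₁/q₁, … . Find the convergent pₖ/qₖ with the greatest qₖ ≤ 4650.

√146 = [12; 12, 24, …] (period length 2).
Convergents:
  p_0/q_0 = 12/1
  p_1/q_1 = 145/12
  p_2/q_2 = 3492/289
  p_3/q_3 = 42049/3480
  p_4/q_4 = 1012668/83809
q_3 = 3480 ≤ 4650 < 83809 = q_4, so the answer is 42049/3480.

42049/3480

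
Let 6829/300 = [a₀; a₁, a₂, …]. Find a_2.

3

6829 = 22·300 + 229   →  a_0 = 22
300 = 1·229 + 71   →  a_1 = 1
229 = 3·71 + 16   →  a_2 = 3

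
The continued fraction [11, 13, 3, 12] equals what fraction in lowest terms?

5460/493

Fold from the inside: start with 12/1.
  3 + 1/12 = 37/12
  13 + 12/37 = 493/37
  11 + 37/493 = 5460/493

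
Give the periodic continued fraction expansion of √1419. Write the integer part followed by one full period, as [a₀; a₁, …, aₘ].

a₀ = ⌊√1419⌋ = 37.
With m₀=0, d₀=1 and mₖ₊₁ = dₖaₖ − mₖ, dₖ₊₁ = (n − mₖ₊₁²)/dₖ, aₖ₊₁ = ⌊(a₀+mₖ₊₁)/dₖ₊₁⌋:
  k=1: m=37, d=50, a=1
  k=2: m=13, d=25, a=2
  k=3: m=37, d=2, a=37
  k=4: m=37, d=25, a=2
  k=5: m=13, d=50, a=1
  k=6: m=37, d=1, a=74
d=1 and a=2a₀=74 at k=6, so the next step gives (m, d) = (37, 50) again — its k=1 value — and the period has length 6.

[37; 1, 2, 37, 2, 1, 74]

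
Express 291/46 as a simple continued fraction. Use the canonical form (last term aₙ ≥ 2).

[6; 3, 15]

291 = 6×46 + 15
46 = 3×15 + 1
15 = 15×1 + 0  (stop)
So 291/46 = [6; 3, 15].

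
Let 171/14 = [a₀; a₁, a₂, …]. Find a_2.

171 = 12·14 + 3   →  a_0 = 12
14 = 4·3 + 2   →  a_1 = 4
3 = 1·2 + 1   →  a_2 = 1

1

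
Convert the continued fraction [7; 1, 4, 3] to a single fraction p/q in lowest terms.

125/16

Using pₖ = aₖpₖ₋₁ + pₖ₋₂ and qₖ = aₖqₖ₋₁ + qₖ₋₂:
  k=0: a=7, p=7, q=1
  k=1: a=1, p=8, q=1
  k=2: a=4, p=39, q=5
  k=3: a=3, p=125, q=16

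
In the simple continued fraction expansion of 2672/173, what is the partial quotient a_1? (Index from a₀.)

2

2672 = 15·173 + 77   →  a_0 = 15
173 = 2·77 + 19   →  a_1 = 2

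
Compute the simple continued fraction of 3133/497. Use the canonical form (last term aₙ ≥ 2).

[6; 3, 3, 2, 3, 6]

3133 = 6*497 + 151
497 = 3*151 + 44
151 = 3*44 + 19
44 = 2*19 + 6
19 = 3*6 + 1
6 = 6*1 + 0  (stop)
So 3133/497 = [6; 3, 3, 2, 3, 6].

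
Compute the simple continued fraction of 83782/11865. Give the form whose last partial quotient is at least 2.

83782 = 7*11865 + 727
11865 = 16*727 + 233
727 = 3*233 + 28
233 = 8*28 + 9
28 = 3*9 + 1
9 = 9*1 + 0  (stop)
So 83782/11865 = [7; 16, 3, 8, 3, 9].

[7; 16, 3, 8, 3, 9]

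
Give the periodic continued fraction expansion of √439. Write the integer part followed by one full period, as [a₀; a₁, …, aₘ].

[20; 1, 19, 1, 40]

a₀ = ⌊√439⌋ = 20.
With m₀=0, d₀=1 and mₖ₊₁ = dₖaₖ − mₖ, dₖ₊₁ = (n − mₖ₊₁²)/dₖ, aₖ₊₁ = ⌊(a₀+mₖ₊₁)/dₖ₊₁⌋:
  k=1: m=20, d=39, a=1
  k=2: m=19, d=2, a=19
  k=3: m=19, d=39, a=1
  k=4: m=20, d=1, a=40
d=1 and a=2a₀=40 at k=4, so the next step gives (m, d) = (20, 39) again — its k=1 value — and the period has length 4.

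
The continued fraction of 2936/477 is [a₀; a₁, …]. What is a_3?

4

2936 = 6·477 + 74   →  a_0 = 6
477 = 6·74 + 33   →  a_1 = 6
74 = 2·33 + 8   →  a_2 = 2
33 = 4·8 + 1   →  a_3 = 4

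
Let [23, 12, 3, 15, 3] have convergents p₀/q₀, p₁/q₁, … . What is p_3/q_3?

13087/567

Using pₖ = aₖpₖ₋₁ + pₖ₋₂, qₖ = aₖqₖ₋₁ + qₖ₋₂ (with p₋₁=1, p₋₂=0, q₋₁=0, q₋₂=1):
  k=0: a=23, p=23, q=1
  k=1: a=12, p=277, q=12
  k=2: a=3, p=854, q=37
  k=3: a=15, p=13087, q=567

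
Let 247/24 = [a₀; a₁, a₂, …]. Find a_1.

3

247 = 10·24 + 7   →  a_0 = 10
24 = 3·7 + 3   →  a_1 = 3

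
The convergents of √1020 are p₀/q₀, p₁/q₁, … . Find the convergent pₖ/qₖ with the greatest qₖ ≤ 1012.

32161/1007

√1020 = [31; 1, 14, 1, 62, …] (period length 4).
Convergents:
  p_0/q_0 = 31/1
  p_1/q_1 = 32/1
  p_2/q_2 = 479/15
  p_3/q_3 = 511/16
  p_4/q_4 = 32161/1007
  p_5/q_5 = 32672/1023
q_4 = 1007 ≤ 1012 < 1023 = q_5, so the answer is 32161/1007.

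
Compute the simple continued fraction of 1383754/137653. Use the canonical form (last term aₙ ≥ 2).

1383754 = 10×137653 + 7224
137653 = 19×7224 + 397
7224 = 18×397 + 78
397 = 5×78 + 7
78 = 11×7 + 1
7 = 7×1 + 0  (stop)
So 1383754/137653 = [10; 19, 18, 5, 11, 7].

[10; 19, 18, 5, 11, 7]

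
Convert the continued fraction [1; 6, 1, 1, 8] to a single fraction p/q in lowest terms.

128/111

Using pₖ = aₖpₖ₋₁ + pₖ₋₂ and qₖ = aₖqₖ₋₁ + qₖ₋₂:
  k=0: a=1, p=1, q=1
  k=1: a=6, p=7, q=6
  k=2: a=1, p=8, q=7
  k=3: a=1, p=15, q=13
  k=4: a=8, p=128, q=111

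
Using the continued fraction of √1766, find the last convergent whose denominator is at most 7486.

148302/3529

√1766 = [42; 42, 84, …] (period length 2).
Convergents:
  p_0/q_0 = 42/1
  p_1/q_1 = 1765/42
  p_2/q_2 = 148302/3529
  p_3/q_3 = 6230449/148260
q_2 = 3529 ≤ 7486 < 148260 = q_3, so the answer is 148302/3529.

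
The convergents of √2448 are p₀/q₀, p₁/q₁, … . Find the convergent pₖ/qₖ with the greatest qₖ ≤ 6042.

√2448 = [49; 2, 10, 2, 98, …] (period length 4).
Convergents:
  p_0/q_0 = 49/1
  p_1/q_1 = 99/2
  p_2/q_2 = 1039/21
  p_3/q_3 = 2177/44
  p_4/q_4 = 214385/4333
  p_5/q_5 = 430947/8710
q_4 = 4333 ≤ 6042 < 8710 = q_5, so the answer is 214385/4333.

214385/4333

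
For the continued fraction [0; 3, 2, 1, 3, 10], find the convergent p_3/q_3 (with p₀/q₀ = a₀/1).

Using pₖ = aₖpₖ₋₁ + pₖ₋₂, qₖ = aₖqₖ₋₁ + qₖ₋₂ (with p₋₁=1, p₋₂=0, q₋₁=0, q₋₂=1):
  k=0: a=0, p=0, q=1
  k=1: a=3, p=1, q=3
  k=2: a=2, p=2, q=7
  k=3: a=1, p=3, q=10

3/10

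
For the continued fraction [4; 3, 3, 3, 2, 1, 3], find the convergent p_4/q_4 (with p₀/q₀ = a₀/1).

Using pₖ = aₖpₖ₋₁ + pₖ₋₂, qₖ = aₖqₖ₋₁ + qₖ₋₂ (with p₋₁=1, p₋₂=0, q₋₁=0, q₋₂=1):
  k=0: a=4, p=4, q=1
  k=1: a=3, p=13, q=3
  k=2: a=3, p=43, q=10
  k=3: a=3, p=142, q=33
  k=4: a=2, p=327, q=76

327/76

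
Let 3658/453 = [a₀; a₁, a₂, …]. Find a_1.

13

3658 = 8·453 + 34   →  a_0 = 8
453 = 13·34 + 11   →  a_1 = 13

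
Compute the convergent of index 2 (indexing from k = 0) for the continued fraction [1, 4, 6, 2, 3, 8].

Using pₖ = aₖpₖ₋₁ + pₖ₋₂, qₖ = aₖqₖ₋₁ + qₖ₋₂ (with p₋₁=1, p₋₂=0, q₋₁=0, q₋₂=1):
  k=0: a=1, p=1, q=1
  k=1: a=4, p=5, q=4
  k=2: a=6, p=31, q=25

31/25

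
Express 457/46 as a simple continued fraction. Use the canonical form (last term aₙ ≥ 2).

[9; 1, 14, 3]

457 = 9×46 + 43
46 = 1×43 + 3
43 = 14×3 + 1
3 = 3×1 + 0  (stop)
So 457/46 = [9; 1, 14, 3].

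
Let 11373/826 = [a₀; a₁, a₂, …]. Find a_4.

12

11373 = 13·826 + 635   →  a_0 = 13
826 = 1·635 + 191   →  a_1 = 1
635 = 3·191 + 62   →  a_2 = 3
191 = 3·62 + 5   →  a_3 = 3
62 = 12·5 + 2   →  a_4 = 12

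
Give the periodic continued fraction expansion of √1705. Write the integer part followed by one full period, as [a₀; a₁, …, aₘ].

[41; 3, 2, 3, 82]

a₀ = ⌊√1705⌋ = 41.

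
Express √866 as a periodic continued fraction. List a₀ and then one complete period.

[29; 2, 2, 1, 28, 1, 2, 2, 58]

a₀ = ⌊√866⌋ = 29.
With m₀=0, d₀=1 and mₖ₊₁ = dₖaₖ − mₖ, dₖ₊₁ = (n − mₖ₊₁²)/dₖ, aₖ₊₁ = ⌊(a₀+mₖ₊₁)/dₖ₊₁⌋:
  k=1: m=29, d=25, a=2
  k=2: m=21, d=17, a=2
  k=3: m=13, d=41, a=1
  k=4: m=28, d=2, a=28
  k=5: m=28, d=41, a=1
  k=6: m=13, d=17, a=2
  k=7: m=21, d=25, a=2
  k=8: m=29, d=1, a=58
d=1 and a=2a₀=58 at k=8, so the next step gives (m, d) = (29, 25) again — its k=1 value — and the period has length 8.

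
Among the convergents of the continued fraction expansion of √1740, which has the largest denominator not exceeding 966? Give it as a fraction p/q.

√1740 = [41; 1, 2, 2, 20, 2, 2, 1, 82, …] (period length 8).
Convergents:
  p_0/q_0 = 41/1
  p_1/q_1 = 42/1
  p_2/q_2 = 125/3
  p_3/q_3 = 292/7
  p_4/q_4 = 5965/143
  p_5/q_5 = 12222/293
  p_6/q_6 = 30409/729
  p_7/q_7 = 42631/1022
q_6 = 729 ≤ 966 < 1022 = q_7, so the answer is 30409/729.

30409/729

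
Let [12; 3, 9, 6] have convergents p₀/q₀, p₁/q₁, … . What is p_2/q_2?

Using pₖ = aₖpₖ₋₁ + pₖ₋₂, qₖ = aₖqₖ₋₁ + qₖ₋₂ (with p₋₁=1, p₋₂=0, q₋₁=0, q₋₂=1):
  k=0: a=12, p=12, q=1
  k=1: a=3, p=37, q=3
  k=2: a=9, p=345, q=28

345/28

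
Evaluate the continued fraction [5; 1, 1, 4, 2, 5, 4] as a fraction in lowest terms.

2531/456

Using pₖ = aₖpₖ₋₁ + pₖ₋₂ and qₖ = aₖqₖ₋₁ + qₖ₋₂:
  k=0: a=5, p=5, q=1
  k=1: a=1, p=6, q=1
  k=2: a=1, p=11, q=2
  k=3: a=4, p=50, q=9
  k=4: a=2, p=111, q=20
  k=5: a=5, p=605, q=109
  k=6: a=4, p=2531, q=456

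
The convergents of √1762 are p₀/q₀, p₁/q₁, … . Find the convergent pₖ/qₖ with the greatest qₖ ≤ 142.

√1762 = [41; 1, 40, 1, 82, …] (period length 4).
Convergents:
  p_0/q_0 = 41/1
  p_1/q_1 = 42/1
  p_2/q_2 = 1721/41
  p_3/q_3 = 1763/42
  p_4/q_4 = 146287/3485
q_3 = 42 ≤ 142 < 3485 = q_4, so the answer is 1763/42.

1763/42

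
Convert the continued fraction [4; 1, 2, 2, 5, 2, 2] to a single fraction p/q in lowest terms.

Using pₖ = aₖpₖ₋₁ + pₖ₋₂ and qₖ = aₖqₖ₋₁ + qₖ₋₂:
  k=0: a=4, p=4, q=1
  k=1: a=1, p=5, q=1
  k=2: a=2, p=14, q=3
  k=3: a=2, p=33, q=7
  k=4: a=5, p=179, q=38
  k=5: a=2, p=391, q=83
  k=6: a=2, p=961, q=204

961/204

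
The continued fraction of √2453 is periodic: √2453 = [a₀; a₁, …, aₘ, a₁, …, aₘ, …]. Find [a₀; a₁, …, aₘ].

[49; 1, 1, 8, 1, 1, 98]

a₀ = ⌊√2453⌋ = 49.
With m₀=0, d₀=1 and mₖ₊₁ = dₖaₖ − mₖ, dₖ₊₁ = (n − mₖ₊₁²)/dₖ, aₖ₊₁ = ⌊(a₀+mₖ₊₁)/dₖ₊₁⌋:
  k=1: m=49, d=52, a=1
  k=2: m=3, d=47, a=1
  k=3: m=44, d=11, a=8
  k=4: m=44, d=47, a=1
  k=5: m=3, d=52, a=1
  k=6: m=49, d=1, a=98
d=1 and a=2a₀=98 at k=6, so the next step gives (m, d) = (49, 52) again — its k=1 value — and the period has length 6.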